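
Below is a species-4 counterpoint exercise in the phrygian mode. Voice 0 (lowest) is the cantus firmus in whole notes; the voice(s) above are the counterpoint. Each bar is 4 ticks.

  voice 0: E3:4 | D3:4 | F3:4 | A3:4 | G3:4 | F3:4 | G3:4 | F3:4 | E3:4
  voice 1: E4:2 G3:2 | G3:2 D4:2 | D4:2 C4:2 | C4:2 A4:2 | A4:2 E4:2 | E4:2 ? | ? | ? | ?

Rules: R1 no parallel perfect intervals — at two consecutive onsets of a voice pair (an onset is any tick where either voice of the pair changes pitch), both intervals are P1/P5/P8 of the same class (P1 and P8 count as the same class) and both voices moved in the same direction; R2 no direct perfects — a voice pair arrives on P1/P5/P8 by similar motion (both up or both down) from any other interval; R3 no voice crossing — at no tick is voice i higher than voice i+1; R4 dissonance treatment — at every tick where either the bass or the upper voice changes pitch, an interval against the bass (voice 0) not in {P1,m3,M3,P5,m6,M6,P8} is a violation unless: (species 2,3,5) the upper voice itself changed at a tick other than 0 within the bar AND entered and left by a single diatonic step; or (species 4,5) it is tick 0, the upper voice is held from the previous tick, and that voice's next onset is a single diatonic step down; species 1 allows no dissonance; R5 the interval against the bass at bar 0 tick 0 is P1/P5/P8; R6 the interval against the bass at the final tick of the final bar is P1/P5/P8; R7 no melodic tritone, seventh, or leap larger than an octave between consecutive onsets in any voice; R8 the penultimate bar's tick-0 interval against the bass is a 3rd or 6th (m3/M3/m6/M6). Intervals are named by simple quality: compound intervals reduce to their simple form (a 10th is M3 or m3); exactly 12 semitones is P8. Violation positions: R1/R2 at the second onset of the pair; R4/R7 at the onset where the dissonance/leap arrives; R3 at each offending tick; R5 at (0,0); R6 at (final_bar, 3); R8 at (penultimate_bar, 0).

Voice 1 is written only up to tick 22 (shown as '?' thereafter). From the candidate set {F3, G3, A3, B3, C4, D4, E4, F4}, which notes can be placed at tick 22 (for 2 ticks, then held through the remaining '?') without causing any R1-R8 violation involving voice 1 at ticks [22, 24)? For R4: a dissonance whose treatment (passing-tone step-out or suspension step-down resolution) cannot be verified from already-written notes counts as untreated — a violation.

F3: violates R7
G3: violates R4
A3: legal
B3: violates R4
C4: legal
D4: legal
E4: legal
F4: legal

{A3, C4, D4, E4, F4}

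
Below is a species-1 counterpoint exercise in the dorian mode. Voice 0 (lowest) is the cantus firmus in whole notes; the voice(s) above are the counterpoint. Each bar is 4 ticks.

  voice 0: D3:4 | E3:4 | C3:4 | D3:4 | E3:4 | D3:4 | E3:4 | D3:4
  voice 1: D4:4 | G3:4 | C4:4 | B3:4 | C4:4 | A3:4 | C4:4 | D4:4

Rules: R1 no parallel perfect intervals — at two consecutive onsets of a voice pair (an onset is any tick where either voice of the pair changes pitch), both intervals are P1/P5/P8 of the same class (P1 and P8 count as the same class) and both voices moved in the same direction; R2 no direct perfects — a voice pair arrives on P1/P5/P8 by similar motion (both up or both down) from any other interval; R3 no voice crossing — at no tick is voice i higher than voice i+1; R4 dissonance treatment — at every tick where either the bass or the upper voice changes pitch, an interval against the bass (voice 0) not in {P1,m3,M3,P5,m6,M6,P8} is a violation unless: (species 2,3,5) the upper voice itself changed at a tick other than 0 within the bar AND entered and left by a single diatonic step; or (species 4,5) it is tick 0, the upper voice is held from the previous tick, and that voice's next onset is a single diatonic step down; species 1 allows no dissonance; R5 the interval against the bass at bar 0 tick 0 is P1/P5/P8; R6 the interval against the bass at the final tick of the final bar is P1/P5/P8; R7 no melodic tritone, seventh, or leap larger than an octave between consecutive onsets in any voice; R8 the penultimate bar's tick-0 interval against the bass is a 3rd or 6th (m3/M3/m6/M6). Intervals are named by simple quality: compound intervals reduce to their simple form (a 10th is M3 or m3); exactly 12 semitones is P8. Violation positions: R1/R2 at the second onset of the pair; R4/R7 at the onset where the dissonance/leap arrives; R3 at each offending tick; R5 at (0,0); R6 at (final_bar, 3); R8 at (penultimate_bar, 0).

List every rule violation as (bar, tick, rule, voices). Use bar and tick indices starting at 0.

bar 0: v0=D3 v1=D4 downbeat P8
bar 1: v0=E3 v1=G3 downbeat m3
bar 2: v0=C3 v1=C4 downbeat P8
bar 3: v0=D3 v1=B3 downbeat M6
bar 4: v0=E3 v1=C4 downbeat m6
bar 5: v0=D3 v1=A3 downbeat P5
bar 6: v0=E3 v1=C4 downbeat m6
bar 7: v0=D3 v1=D4 downbeat P8
  -> R2 @ bar 5 tick 0 v(0, 1): E3/C4 m6 -> D3/A3 P5 similar

(5, 0, R2, (0, 1))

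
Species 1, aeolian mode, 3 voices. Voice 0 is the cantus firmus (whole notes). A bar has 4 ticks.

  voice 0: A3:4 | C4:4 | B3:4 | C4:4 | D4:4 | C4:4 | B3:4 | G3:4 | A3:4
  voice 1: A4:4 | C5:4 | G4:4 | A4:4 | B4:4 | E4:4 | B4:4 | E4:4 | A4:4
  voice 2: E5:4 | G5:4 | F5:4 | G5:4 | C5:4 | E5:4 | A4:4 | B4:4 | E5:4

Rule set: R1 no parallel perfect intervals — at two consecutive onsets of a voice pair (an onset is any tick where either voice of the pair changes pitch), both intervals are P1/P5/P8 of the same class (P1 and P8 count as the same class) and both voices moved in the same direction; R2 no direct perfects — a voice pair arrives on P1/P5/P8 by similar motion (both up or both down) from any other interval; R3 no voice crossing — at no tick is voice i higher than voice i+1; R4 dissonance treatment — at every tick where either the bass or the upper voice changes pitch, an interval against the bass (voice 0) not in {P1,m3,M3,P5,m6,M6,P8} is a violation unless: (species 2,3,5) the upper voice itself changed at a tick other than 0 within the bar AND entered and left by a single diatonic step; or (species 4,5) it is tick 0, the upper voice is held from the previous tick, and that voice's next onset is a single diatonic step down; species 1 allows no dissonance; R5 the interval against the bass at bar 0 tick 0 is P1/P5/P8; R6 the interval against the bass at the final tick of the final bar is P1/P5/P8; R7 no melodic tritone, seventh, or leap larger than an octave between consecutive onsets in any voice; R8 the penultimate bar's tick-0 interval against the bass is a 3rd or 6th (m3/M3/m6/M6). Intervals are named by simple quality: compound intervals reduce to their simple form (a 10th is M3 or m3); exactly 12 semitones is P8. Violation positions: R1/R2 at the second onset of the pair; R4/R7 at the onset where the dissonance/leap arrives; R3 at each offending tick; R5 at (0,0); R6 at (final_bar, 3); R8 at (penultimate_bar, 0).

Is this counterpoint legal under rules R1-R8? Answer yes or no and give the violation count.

No (14 violations)

bar 0: v0=A3 v1=A4 v2=E5 (P5)
bar 1: v0=C4 v1=C5 v2=G5 (P5)
bar 2: v0=B3 v1=G4 v2=F5 (TT)
bar 3: v0=C4 v1=A4 v2=G5 (P5)
bar 4: v0=D4 v1=B4 v2=C5 (m7)
bar 5: v0=C4 v1=E4 v2=E5 (M3)
bar 6: v0=B3 v1=B4 v2=A4 (m7)
bar 7: v0=G3 v1=E4 v2=B4 (M3)
bar 8: v0=A3 v1=A4 v2=E5 (P5)
  R1 @ bar1.0: A3/A4 P8 -> C4/C5 P8 similar
  R1 @ bar1.0: A3/E5 P5 -> C4/G5 P5 similar
  R1 @ bar1.0: A4/E5 P5 -> C5/G5 P5 similar
  R4 @ bar2.0: B3/F5 TT untreated
  R2 @ bar3.0: B3/F5 TT -> C4/G5 P5 similar
  R4 @ bar4.0: D4/C5 m7 untreated
  R3 @ bar6.0: B4 above A4
  R4 @ bar6.0: B3/A4 m7 untreated
  R3 @ bar6.1: B4 above A4
  R3 @ bar6.2: B4 above A4
  R3 @ bar6.3: B4 above A4
  R1 @ bar8.0: E4/B4 P5 -> A4/E5 P5 similar
  R2 @ bar8.0: G3/E4 M6 -> A3/A4 P8 similar
  R2 @ bar8.0: G3/B4 M3 -> A3/E5 P5 similar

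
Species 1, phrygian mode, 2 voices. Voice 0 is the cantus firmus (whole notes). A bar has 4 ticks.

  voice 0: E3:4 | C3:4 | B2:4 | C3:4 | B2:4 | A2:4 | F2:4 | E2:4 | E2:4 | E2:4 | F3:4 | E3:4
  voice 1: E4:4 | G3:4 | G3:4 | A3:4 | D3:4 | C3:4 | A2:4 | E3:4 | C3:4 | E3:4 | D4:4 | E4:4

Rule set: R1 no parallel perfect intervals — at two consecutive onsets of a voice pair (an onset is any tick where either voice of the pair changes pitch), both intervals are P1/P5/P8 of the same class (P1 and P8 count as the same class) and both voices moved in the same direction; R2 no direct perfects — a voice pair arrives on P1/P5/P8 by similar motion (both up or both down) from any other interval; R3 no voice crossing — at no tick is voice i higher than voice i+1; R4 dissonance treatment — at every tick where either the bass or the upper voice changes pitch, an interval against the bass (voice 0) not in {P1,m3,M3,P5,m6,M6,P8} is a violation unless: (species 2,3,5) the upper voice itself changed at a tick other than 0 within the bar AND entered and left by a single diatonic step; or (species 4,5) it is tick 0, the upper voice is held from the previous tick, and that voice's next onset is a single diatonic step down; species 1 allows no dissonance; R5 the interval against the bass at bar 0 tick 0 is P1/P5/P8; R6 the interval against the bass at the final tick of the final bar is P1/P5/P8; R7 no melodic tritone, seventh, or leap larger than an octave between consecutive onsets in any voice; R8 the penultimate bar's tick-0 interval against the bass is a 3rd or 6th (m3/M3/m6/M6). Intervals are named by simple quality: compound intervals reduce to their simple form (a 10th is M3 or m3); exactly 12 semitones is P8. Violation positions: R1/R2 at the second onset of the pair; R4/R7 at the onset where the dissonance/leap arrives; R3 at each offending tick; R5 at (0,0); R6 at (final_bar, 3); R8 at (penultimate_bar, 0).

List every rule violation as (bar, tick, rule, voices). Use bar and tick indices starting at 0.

(1, 0, R2, (0, 1))
(10, 0, R7, (0,))
(10, 0, R7, (1,))

bar 0: v0=E3 v1=E4 downbeat P8
bar 1: v0=C3 v1=G3 downbeat P5
bar 2: v0=B2 v1=G3 downbeat m6
bar 3: v0=C3 v1=A3 downbeat M6
bar 4: v0=B2 v1=D3 downbeat m3
bar 5: v0=A2 v1=C3 downbeat m3
bar 6: v0=F2 v1=A2 downbeat M3
bar 7: v0=E2 v1=E3 downbeat P8
bar 8: v0=E2 v1=C3 downbeat m6
bar 9: v0=E2 v1=E3 downbeat P8
bar 10: v0=F3 v1=D4 downbeat M6
bar 11: v0=E3 v1=E4 downbeat P8
  -> R2 @ bar 1 tick 0 v(0, 1): E3/E4 P8 -> C3/G3 P5 similar
  -> R7 @ bar 10 tick 0 v(0,): E2->F3 leap 13st
  -> R7 @ bar 10 tick 0 v(1,): E3->D4 leap 10st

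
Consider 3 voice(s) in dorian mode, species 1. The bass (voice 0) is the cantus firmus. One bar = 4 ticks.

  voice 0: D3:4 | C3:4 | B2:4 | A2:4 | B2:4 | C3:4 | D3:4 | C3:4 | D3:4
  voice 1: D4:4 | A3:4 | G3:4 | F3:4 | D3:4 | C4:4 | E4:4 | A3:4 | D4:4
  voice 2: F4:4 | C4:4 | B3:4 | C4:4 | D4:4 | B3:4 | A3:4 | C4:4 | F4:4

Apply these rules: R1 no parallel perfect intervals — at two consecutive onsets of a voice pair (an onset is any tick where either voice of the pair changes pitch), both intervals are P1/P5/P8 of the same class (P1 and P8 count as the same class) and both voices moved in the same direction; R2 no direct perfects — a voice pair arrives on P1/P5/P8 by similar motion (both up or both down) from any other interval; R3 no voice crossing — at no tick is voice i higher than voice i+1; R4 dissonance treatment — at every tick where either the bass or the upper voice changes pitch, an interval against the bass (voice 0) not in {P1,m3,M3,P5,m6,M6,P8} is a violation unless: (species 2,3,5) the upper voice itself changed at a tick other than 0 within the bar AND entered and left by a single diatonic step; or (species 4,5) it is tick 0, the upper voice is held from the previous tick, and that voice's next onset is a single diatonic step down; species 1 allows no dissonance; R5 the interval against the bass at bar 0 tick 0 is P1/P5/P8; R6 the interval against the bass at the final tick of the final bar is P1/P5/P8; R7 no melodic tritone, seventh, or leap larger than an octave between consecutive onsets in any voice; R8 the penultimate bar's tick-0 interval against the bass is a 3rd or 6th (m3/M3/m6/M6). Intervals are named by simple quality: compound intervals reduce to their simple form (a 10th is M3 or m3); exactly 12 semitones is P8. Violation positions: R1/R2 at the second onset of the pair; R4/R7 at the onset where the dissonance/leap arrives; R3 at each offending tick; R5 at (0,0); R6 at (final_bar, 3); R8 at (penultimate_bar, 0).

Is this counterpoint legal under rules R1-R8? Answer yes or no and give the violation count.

bar 0: v0=D3 v1=D4 v2=F4 (m3)
bar 1: v0=C3 v1=A3 v2=C4 (P8)
bar 2: v0=B2 v1=G3 v2=B3 (P8)
bar 3: v0=A2 v1=F3 v2=C4 (m3)
bar 4: v0=B2 v1=D3 v2=D4 (m3)
bar 5: v0=C3 v1=C4 v2=B3 (M7)
bar 6: v0=D3 v1=E4 v2=A3 (P5)
bar 7: v0=C3 v1=A3 v2=C4 (P8)
bar 8: v0=D3 v1=D4 v2=F4 (m3)
  R5 @ bar0.0: opens on m3
  R2 @ bar1.0: D3/F4 m3 -> C3/C4 P8 similar
  R1 @ bar2.0: C3/C4 P8 -> B2/B3 P8 similar
  R2 @ bar5.0: B2/D3 m3 -> C3/C4 P8 similar
  R3 @ bar5.0: C4 above B3
  R4 @ bar5.0: C3/B3 M7 untreated
  R7 @ bar5.0: D3->C4 leap 10st
  R3 @ bar5.1: C4 above B3
  R3 @ bar5.2: C4 above B3
  R3 @ bar5.3: C4 above B3
  R3 @ bar6.0: E4 above A3
  R4 @ bar6.0: D3/E4 M2 untreated
  R3 @ bar6.1: E4 above A3
  R3 @ bar6.2: E4 above A3
  R3 @ bar6.3: E4 above A3
  R8 @ bar7.0: penult P8 not 3rd/6th
  R2 @ bar8.0: C3/A3 M6 -> D3/D4 P8 similar
  R6 @ bar8.3: closes on m3

No (18 violations)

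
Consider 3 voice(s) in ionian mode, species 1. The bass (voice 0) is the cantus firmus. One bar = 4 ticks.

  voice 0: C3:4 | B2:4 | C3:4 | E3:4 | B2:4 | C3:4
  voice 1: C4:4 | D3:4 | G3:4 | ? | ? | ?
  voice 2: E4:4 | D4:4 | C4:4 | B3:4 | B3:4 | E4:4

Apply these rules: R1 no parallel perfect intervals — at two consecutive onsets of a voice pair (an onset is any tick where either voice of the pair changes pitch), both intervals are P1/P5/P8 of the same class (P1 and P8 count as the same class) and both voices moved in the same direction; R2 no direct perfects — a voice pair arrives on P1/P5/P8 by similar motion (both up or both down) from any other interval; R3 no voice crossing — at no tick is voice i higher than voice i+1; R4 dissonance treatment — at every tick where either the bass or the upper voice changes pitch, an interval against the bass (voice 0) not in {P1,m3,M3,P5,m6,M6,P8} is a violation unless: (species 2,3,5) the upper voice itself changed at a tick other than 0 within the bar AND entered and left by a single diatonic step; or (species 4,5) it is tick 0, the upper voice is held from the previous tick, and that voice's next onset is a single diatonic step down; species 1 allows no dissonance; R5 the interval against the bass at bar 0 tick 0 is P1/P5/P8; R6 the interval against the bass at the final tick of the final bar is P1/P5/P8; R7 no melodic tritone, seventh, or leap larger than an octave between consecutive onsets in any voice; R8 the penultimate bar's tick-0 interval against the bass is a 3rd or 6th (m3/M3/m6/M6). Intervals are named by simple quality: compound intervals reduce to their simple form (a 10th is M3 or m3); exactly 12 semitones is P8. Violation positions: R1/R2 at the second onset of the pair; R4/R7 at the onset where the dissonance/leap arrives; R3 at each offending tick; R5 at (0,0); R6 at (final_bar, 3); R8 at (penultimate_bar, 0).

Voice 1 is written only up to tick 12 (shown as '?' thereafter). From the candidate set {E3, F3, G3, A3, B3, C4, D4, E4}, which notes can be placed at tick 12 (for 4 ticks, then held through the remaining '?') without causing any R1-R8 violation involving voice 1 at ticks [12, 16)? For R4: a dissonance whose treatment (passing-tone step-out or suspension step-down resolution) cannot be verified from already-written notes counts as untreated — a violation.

{G3}

E3: violates R2
F3: violates R4
G3: legal
A3: violates R4
B3: violates R1
C4: violates R3
D4: violates R3,R4
E4: violates R2,R3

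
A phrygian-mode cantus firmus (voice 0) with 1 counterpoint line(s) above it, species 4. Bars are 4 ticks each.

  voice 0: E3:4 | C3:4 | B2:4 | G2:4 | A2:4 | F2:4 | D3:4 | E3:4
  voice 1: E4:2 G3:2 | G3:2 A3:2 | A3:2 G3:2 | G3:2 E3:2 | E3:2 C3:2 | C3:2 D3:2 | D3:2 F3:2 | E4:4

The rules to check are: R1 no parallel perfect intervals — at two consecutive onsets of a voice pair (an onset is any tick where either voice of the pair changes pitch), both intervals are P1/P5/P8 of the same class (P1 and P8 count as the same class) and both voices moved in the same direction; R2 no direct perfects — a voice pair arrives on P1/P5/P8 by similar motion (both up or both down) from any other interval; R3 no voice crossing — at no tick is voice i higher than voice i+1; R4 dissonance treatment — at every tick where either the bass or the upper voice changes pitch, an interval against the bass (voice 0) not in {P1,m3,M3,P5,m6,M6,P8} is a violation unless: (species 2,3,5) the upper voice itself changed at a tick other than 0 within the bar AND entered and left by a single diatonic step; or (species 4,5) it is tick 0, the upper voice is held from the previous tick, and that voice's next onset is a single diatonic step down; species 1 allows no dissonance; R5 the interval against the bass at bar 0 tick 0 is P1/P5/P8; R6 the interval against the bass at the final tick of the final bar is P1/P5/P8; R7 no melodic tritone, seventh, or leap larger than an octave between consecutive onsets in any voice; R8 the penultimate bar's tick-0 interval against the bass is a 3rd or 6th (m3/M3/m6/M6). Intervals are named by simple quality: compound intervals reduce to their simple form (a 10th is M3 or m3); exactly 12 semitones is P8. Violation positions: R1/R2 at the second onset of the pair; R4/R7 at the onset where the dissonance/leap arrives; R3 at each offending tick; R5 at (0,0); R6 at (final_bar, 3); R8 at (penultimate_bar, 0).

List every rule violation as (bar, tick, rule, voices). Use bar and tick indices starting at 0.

bar 0: v0=E3 v1=E4 downbeat P8
bar 1: v0=C3 v1=G3 downbeat P5
bar 2: v0=B2 v1=A3 downbeat m7
bar 3: v0=G2 v1=G3 downbeat P8
bar 4: v0=A2 v1=E3 downbeat P5
bar 5: v0=F2 v1=C3 downbeat P5
bar 6: v0=D3 v1=D3 downbeat P1
bar 7: v0=E3 v1=E4 downbeat P8
  -> R8 @ bar 6 tick 0 v(0, 1): penult P1 not 3rd/6th
  -> R2 @ bar 7 tick 0 v(0, 1): D3/F3 m3 -> E3/E4 P8 similar
  -> R7 @ bar 7 tick 0 v(1,): F3->E4 leap 11st

(6, 0, R8, (0, 1))
(7, 0, R2, (0, 1))
(7, 0, R7, (1,))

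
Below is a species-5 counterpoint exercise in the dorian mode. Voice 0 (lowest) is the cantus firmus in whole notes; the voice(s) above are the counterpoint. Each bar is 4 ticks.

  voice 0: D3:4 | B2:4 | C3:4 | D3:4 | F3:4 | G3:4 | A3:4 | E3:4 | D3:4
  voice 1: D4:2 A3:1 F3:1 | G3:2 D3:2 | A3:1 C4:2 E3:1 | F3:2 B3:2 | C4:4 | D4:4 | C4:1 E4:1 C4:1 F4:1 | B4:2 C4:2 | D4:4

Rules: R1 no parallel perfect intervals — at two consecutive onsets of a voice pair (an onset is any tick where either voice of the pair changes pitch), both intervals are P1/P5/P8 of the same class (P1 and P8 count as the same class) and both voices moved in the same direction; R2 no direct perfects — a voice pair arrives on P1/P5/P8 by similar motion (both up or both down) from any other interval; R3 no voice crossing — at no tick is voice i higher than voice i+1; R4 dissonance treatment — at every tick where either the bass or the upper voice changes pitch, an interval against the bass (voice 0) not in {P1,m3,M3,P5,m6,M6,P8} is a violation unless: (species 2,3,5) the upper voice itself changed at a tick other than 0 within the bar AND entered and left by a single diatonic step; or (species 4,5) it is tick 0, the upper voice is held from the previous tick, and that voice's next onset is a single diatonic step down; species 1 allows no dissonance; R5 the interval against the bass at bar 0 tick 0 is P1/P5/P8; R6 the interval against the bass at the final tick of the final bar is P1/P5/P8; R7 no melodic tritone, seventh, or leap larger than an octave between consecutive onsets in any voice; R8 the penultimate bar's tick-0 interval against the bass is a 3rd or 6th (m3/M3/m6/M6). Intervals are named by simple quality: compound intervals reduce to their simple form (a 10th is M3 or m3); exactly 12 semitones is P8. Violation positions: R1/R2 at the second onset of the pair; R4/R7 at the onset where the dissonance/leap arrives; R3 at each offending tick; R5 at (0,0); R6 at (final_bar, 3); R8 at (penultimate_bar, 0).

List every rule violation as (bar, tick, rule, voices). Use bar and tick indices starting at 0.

(3, 2, R7, (1,))
(4, 0, R2, (0, 1))
(5, 0, R1, (0, 1))
(7, 0, R7, (1,))
(7, 0, R8, (0, 1))
(7, 2, R7, (1,))

bar 0: v0=D3 v1=D4 downbeat P8
bar 1: v0=B2 v1=G3 downbeat m6
bar 2: v0=C3 v1=A3 downbeat M6
bar 3: v0=D3 v1=F3 downbeat m3
bar 4: v0=F3 v1=C4 downbeat P5
bar 5: v0=G3 v1=D4 downbeat P5
bar 6: v0=A3 v1=C4 downbeat m3
bar 7: v0=E3 v1=B4 downbeat P5
bar 8: v0=D3 v1=D4 downbeat P8
  -> R7 @ bar 3 tick 2 v(1,): F3->B3 leap 6st
  -> R2 @ bar 4 tick 0 v(0, 1): D3/B3 M6 -> F3/C4 P5 similar
  -> R1 @ bar 5 tick 0 v(0, 1): F3/C4 P5 -> G3/D4 P5 similar
  -> R7 @ bar 7 tick 0 v(1,): F4->B4 leap 6st
  -> R8 @ bar 7 tick 0 v(0, 1): penult P5 not 3rd/6th
  -> R7 @ bar 7 tick 2 v(1,): B4->C4 leap 11st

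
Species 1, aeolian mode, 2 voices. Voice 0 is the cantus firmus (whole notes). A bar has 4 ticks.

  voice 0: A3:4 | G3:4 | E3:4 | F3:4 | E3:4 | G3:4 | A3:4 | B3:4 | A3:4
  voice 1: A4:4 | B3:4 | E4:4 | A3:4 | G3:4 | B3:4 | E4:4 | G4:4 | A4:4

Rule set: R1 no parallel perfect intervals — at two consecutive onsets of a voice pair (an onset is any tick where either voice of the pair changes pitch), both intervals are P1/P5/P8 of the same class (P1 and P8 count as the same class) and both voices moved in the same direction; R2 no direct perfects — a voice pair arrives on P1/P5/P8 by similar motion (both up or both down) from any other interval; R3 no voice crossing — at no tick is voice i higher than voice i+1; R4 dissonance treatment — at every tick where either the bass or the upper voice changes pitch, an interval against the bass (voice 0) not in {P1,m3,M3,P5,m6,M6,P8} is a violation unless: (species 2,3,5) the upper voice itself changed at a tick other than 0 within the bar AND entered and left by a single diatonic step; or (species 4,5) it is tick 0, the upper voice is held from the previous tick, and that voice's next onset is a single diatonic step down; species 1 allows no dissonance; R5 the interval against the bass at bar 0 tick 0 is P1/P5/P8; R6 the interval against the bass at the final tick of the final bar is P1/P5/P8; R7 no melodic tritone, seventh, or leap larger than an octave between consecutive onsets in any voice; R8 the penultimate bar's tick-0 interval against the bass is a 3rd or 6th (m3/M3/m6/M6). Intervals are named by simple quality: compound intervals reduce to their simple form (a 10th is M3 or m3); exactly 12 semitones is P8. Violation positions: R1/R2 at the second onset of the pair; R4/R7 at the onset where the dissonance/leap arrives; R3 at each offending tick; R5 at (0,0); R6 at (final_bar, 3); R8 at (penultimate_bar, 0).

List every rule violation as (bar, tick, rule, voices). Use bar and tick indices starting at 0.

bar 0: v0=A3 v1=A4 downbeat P8
bar 1: v0=G3 v1=B3 downbeat M3
bar 2: v0=E3 v1=E4 downbeat P8
bar 3: v0=F3 v1=A3 downbeat M3
bar 4: v0=E3 v1=G3 downbeat m3
bar 5: v0=G3 v1=B3 downbeat M3
bar 6: v0=A3 v1=E4 downbeat P5
bar 7: v0=B3 v1=G4 downbeat m6
bar 8: v0=A3 v1=A4 downbeat P8
  -> R7 @ bar 1 tick 0 v(1,): A4->B3 leap 10st
  -> R2 @ bar 6 tick 0 v(0, 1): G3/B3 M3 -> A3/E4 P5 similar

(1, 0, R7, (1,))
(6, 0, R2, (0, 1))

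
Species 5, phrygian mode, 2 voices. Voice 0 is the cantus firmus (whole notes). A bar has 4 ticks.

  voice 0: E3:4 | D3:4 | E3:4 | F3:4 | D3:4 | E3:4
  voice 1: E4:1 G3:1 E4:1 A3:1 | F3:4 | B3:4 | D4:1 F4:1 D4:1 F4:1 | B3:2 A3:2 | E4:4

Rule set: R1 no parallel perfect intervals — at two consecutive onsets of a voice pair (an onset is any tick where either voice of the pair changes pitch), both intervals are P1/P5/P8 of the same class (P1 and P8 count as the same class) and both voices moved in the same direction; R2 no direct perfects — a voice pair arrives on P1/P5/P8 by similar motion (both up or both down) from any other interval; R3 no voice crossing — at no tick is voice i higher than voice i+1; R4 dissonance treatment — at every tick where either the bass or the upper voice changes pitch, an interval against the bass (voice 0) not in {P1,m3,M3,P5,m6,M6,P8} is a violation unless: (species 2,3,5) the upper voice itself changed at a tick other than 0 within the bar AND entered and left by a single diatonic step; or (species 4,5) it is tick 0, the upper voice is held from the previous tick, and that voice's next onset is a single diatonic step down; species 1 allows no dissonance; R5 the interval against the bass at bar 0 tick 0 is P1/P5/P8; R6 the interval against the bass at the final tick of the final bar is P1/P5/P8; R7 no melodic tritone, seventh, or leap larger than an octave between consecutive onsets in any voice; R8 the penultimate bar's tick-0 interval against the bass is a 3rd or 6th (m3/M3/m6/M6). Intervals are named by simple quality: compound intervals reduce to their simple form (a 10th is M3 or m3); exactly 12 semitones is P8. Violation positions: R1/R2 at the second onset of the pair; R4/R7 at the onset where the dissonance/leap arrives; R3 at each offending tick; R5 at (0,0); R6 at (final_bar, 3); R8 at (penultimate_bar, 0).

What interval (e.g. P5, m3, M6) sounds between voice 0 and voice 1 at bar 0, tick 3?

P4

voice 0=E3 voice 1=A3 -> P4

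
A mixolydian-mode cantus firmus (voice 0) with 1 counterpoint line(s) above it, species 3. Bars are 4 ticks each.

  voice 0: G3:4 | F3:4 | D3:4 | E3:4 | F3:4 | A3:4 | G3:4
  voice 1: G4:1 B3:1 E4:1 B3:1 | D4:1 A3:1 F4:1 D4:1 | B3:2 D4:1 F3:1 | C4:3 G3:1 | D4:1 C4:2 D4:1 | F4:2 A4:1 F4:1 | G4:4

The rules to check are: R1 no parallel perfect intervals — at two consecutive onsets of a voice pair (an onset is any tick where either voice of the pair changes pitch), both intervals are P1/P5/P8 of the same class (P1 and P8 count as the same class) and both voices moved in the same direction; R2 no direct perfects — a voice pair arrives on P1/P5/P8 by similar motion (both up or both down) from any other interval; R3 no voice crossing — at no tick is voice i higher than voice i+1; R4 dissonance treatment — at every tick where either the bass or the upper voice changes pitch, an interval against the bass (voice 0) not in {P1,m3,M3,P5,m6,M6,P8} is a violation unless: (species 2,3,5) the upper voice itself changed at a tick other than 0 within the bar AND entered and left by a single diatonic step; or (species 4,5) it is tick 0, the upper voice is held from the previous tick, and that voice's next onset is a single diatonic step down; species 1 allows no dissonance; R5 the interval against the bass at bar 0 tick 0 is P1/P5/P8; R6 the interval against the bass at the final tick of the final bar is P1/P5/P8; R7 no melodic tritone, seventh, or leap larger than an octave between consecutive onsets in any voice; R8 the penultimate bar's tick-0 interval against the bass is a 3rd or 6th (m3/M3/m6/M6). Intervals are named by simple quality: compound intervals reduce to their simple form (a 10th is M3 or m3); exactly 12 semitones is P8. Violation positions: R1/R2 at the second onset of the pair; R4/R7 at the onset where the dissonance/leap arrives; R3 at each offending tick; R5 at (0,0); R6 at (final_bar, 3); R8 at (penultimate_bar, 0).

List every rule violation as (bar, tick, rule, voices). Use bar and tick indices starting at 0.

bar 0: v0=G3 v1=G4 downbeat P8
bar 1: v0=F3 v1=D4 downbeat M6
bar 2: v0=D3 v1=B3 downbeat M6
bar 3: v0=E3 v1=C4 downbeat m6
bar 4: v0=F3 v1=D4 downbeat M6
bar 5: v0=A3 v1=F4 downbeat m6
bar 6: v0=G3 v1=G4 downbeat P8

No violations across 7 bars (G3..G3 vs G4..G4).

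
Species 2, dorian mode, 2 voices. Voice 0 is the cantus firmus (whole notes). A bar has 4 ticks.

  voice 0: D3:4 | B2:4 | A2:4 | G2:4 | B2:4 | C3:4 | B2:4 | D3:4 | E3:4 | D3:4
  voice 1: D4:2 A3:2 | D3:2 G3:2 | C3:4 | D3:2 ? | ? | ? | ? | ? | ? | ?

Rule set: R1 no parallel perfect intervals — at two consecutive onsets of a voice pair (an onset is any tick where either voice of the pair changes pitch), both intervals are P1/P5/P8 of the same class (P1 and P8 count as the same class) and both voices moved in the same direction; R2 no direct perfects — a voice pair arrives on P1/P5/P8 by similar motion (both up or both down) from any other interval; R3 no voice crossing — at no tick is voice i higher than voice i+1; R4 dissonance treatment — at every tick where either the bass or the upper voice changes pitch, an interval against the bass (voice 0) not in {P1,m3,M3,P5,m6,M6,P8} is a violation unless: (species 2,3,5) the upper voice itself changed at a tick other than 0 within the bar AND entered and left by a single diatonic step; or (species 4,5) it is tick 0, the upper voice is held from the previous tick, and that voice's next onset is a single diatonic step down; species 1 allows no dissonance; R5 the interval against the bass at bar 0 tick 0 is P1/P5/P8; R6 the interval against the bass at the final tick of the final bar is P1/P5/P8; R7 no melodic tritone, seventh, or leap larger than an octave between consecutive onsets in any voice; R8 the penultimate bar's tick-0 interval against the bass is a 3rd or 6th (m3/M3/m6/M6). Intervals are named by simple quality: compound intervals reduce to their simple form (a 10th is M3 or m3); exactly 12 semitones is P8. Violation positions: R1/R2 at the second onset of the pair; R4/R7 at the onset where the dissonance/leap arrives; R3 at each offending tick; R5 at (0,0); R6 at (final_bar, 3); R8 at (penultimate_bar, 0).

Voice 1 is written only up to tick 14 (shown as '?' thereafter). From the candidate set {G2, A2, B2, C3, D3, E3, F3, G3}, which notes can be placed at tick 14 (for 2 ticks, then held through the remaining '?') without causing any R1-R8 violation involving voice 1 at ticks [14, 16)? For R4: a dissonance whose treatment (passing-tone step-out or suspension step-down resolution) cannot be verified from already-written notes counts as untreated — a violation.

{B2, D3, E3, G2, G3}

G2: legal
A2: violates R4
B2: legal
C3: violates R4
D3: legal
E3: legal
F3: violates R4
G3: legal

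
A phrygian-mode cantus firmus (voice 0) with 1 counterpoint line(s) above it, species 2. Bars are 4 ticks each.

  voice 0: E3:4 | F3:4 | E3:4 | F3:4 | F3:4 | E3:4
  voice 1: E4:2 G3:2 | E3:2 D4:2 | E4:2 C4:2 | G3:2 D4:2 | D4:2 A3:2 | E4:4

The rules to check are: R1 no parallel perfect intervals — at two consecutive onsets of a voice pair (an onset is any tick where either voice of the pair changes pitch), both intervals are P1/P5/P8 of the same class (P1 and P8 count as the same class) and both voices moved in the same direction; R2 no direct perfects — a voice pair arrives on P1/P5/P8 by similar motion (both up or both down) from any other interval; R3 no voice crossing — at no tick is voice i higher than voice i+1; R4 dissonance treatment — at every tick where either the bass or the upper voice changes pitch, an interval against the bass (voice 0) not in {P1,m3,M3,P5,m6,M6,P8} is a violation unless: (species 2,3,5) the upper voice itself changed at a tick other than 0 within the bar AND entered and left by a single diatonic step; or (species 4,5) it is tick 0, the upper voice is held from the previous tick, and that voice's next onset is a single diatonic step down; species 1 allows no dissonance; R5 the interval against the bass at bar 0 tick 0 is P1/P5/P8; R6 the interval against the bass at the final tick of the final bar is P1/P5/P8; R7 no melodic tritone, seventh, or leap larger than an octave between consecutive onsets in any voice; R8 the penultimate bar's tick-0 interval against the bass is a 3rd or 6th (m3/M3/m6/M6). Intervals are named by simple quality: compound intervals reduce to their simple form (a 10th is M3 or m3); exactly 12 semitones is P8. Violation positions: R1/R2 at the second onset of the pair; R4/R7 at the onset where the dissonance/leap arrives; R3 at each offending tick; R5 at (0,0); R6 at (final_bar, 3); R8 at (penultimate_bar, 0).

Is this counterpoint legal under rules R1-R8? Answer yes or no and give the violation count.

No (5 violations)

bar 0: v0=E3 v1=E4 (P8)
bar 1: v0=F3 v1=E3 (m2)
bar 2: v0=E3 v1=E4 (P8)
bar 3: v0=F3 v1=G3 (M2)
bar 4: v0=F3 v1=D4 (M6)
bar 5: v0=E3 v1=E4 (P8)
  R3 @ bar1.0: F3 above E3
  R4 @ bar1.0: F3/E3 m2 untreated
  R3 @ bar1.1: F3 above E3
  R7 @ bar1.2: E3->D4 leap 10st
  R4 @ bar3.0: F3/G3 M2 untreated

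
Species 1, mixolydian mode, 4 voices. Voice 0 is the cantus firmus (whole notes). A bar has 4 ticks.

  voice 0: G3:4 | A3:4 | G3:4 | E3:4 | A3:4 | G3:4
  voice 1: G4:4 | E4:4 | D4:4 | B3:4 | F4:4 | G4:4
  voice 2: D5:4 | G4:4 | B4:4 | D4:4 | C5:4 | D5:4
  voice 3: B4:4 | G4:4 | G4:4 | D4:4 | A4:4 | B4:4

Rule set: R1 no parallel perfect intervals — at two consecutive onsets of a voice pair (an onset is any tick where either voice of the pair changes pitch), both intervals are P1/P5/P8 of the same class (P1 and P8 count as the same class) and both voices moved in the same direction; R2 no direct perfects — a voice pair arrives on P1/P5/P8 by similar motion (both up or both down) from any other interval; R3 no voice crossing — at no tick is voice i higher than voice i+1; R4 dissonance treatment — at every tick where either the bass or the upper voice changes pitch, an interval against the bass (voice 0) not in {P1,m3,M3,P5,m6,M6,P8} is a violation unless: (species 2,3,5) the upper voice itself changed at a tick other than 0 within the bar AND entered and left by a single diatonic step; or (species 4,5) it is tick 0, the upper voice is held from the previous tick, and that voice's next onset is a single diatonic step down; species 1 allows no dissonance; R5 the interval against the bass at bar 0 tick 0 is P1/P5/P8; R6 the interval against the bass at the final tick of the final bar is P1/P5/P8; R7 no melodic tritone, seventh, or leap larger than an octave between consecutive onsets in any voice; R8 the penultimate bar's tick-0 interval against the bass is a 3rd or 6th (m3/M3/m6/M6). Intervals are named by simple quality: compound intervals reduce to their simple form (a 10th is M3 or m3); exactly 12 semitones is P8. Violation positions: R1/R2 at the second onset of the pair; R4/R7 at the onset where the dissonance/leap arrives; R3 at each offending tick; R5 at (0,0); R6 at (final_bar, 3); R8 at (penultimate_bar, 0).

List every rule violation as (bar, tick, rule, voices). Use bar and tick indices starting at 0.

bar 0: v0=G3 v1=G4 v2=D5 v3=B4 downbeat M3
bar 1: v0=A3 v1=E4 v2=G4 v3=G4 downbeat m7
bar 2: v0=G3 v1=D4 v2=B4 v3=G4 downbeat P8
bar 3: v0=E3 v1=B3 v2=D4 v3=D4 downbeat m7
bar 4: v0=A3 v1=F4 v2=C5 v3=A4 downbeat P8
bar 5: v0=G3 v1=G4 v2=D5 v3=B4 downbeat M3
  -> R3 @ bar 0 tick 0 v(2, 3): D5 above B4
  -> R5 @ bar 0 tick 0 v(0, 3): opens on M3
  -> R3 @ bar 0 tick 1 v(2, 3): D5 above B4
  -> R3 @ bar 0 tick 2 v(2, 3): D5 above B4
  -> R3 @ bar 0 tick 3 v(2, 3): D5 above B4
  -> R2 @ bar 1 tick 0 v(2, 3): D5/B4 m3 -> G4/G4 P1 similar
  -> R4 @ bar 1 tick 0 v(0, 2): A3/G4 m7 untreated
  -> R4 @ bar 1 tick 0 v(0, 3): A3/G4 m7 untreated
  -> R1 @ bar 2 tick 0 v(0, 1): A3/E4 P5 -> G3/D4 P5 similar
  -> R3 @ bar 2 tick 0 v(2, 3): B4 above G4
  -> R3 @ bar 2 tick 1 v(2, 3): B4 above G4
  -> R3 @ bar 2 tick 2 v(2, 3): B4 above G4
  -> R3 @ bar 2 tick 3 v(2, 3): B4 above G4
  -> R1 @ bar 3 tick 0 v(0, 1): G3/D4 P5 -> E3/B3 P5 similar
  -> R2 @ bar 3 tick 0 v(2, 3): B4/G4 M3 -> D4/D4 P1 similar
  -> R4 @ bar 3 tick 0 v(0, 2): E3/D4 m7 untreated
  -> R4 @ bar 3 tick 0 v(0, 3): E3/D4 m7 untreated
  -> R2 @ bar 4 tick 0 v(0, 3): E3/D4 m7 -> A3/A4 P8 similar
  -> R2 @ bar 4 tick 0 v(1, 2): B3/D4 m3 -> F4/C5 P5 similar
  -> R3 @ bar 4 tick 0 v(2, 3): C5 above A4
  -> R7 @ bar 4 tick 0 v(1,): B3->F4 leap 6st
  -> R7 @ bar 4 tick 0 v(2,): D4->C5 leap 10st
  -> R8 @ bar 4 tick 0 v(0, 3): penult P8 not 3rd/6th
  -> R3 @ bar 4 tick 1 v(2, 3): C5 above A4
  -> R3 @ bar 4 tick 2 v(2, 3): C5 above A4
  -> R3 @ bar 4 tick 3 v(2, 3): C5 above A4
  -> R1 @ bar 5 tick 0 v(1, 2): F4/C5 P5 -> G4/D5 P5 similar
  -> R3 @ bar 5 tick 0 v(2, 3): D5 above B4
  -> R3 @ bar 5 tick 1 v(2, 3): D5 above B4
  -> R3 @ bar 5 tick 2 v(2, 3): D5 above B4
  -> R3 @ bar 5 tick 3 v(2, 3): D5 above B4
  -> R6 @ bar 5 tick 3 v(0, 3): closes on M3

(0, 0, R3, (2, 3))
(0, 0, R5, (0, 3))
(0, 1, R3, (2, 3))
(0, 2, R3, (2, 3))
(0, 3, R3, (2, 3))
(1, 0, R2, (2, 3))
(1, 0, R4, (0, 2))
(1, 0, R4, (0, 3))
(2, 0, R1, (0, 1))
(2, 0, R3, (2, 3))
(2, 1, R3, (2, 3))
(2, 2, R3, (2, 3))
(2, 3, R3, (2, 3))
(3, 0, R1, (0, 1))
(3, 0, R2, (2, 3))
(3, 0, R4, (0, 2))
(3, 0, R4, (0, 3))
(4, 0, R2, (0, 3))
(4, 0, R2, (1, 2))
(4, 0, R3, (2, 3))
(4, 0, R7, (1,))
(4, 0, R7, (2,))
(4, 0, R8, (0, 3))
(4, 1, R3, (2, 3))
(4, 2, R3, (2, 3))
(4, 3, R3, (2, 3))
(5, 0, R1, (1, 2))
(5, 0, R3, (2, 3))
(5, 1, R3, (2, 3))
(5, 2, R3, (2, 3))
(5, 3, R3, (2, 3))
(5, 3, R6, (0, 3))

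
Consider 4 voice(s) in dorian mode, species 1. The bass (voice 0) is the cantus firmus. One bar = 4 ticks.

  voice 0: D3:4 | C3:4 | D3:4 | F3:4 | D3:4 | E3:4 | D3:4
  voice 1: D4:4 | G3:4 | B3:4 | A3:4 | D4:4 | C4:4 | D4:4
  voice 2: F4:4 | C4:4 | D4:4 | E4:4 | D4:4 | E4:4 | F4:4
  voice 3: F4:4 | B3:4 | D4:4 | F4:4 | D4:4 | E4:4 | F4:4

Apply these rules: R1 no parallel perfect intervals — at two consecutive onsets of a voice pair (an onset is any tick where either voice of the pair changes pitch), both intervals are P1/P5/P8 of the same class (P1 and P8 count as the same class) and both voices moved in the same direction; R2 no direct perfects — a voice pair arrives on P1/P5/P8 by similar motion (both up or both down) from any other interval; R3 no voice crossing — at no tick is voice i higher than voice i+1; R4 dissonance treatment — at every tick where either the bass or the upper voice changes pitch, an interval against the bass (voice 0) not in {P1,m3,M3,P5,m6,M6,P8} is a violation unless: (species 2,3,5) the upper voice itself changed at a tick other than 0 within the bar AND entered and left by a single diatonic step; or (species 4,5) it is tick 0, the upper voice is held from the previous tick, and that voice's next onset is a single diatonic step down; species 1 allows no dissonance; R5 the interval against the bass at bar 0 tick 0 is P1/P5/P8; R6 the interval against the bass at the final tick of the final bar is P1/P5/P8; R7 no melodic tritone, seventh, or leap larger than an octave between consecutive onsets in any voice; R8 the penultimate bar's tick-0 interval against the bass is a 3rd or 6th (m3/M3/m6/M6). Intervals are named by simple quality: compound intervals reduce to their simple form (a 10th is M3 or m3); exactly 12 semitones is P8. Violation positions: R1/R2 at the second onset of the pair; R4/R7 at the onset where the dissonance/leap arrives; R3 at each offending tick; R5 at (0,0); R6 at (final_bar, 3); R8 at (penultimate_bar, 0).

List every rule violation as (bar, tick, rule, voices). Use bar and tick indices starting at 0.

bar 0: v0=D3 v1=D4 v2=F4 v3=F4 downbeat m3
bar 1: v0=C3 v1=G3 v2=C4 v3=B3 downbeat M7
bar 2: v0=D3 v1=B3 v2=D4 v3=D4 downbeat P8
bar 3: v0=F3 v1=A3 v2=E4 v3=F4 downbeat P8
bar 4: v0=D3 v1=D4 v2=D4 v3=D4 downbeat P8
bar 5: v0=E3 v1=C4 v2=E4 v3=E4 downbeat P8
bar 6: v0=D3 v1=D4 v2=F4 v3=F4 downbeat m3
  -> R5 @ bar 0 tick 0 v(0, 2): opens on m3
  -> R5 @ bar 0 tick 0 v(0, 3): opens on m3
  -> R2 @ bar 1 tick 0 v(0, 1): D3/D4 P8 -> C3/G3 P5 similar
  -> R2 @ bar 1 tick 0 v(0, 2): D3/F4 m3 -> C3/C4 P8 similar
  -> R3 @ bar 1 tick 0 v(2, 3): C4 above B3
  -> R4 @ bar 1 tick 0 v(0, 3): C3/B3 M7 untreated
  -> R7 @ bar 1 tick 0 v(3,): F4->B3 leap 6st
  -> R3 @ bar 1 tick 1 v(2, 3): C4 above B3
  -> R3 @ bar 1 tick 2 v(2, 3): C4 above B3
  -> R3 @ bar 1 tick 3 v(2, 3): C4 above B3
  -> R1 @ bar 2 tick 0 v(0, 2): C3/C4 P8 -> D3/D4 P8 similar
  -> R2 @ bar 2 tick 0 v(0, 3): C3/B3 M7 -> D3/D4 P8 similar
  -> R2 @ bar 2 tick 0 v(2, 3): C4/B3 m2 -> D4/D4 P1 similar
  -> R1 @ bar 3 tick 0 v(0, 3): D3/D4 P8 -> F3/F4 P8 similar
  -> R4 @ bar 3 tick 0 v(0, 2): F3/E4 M7 untreated
  -> R1 @ bar 4 tick 0 v(0, 3): F3/F4 P8 -> D3/D4 P8 similar
  -> R2 @ bar 4 tick 0 v(0, 2): F3/E4 M7 -> D3/D4 P8 similar
  -> R2 @ bar 4 tick 0 v(2, 3): E4/F4 m2 -> D4/D4 P1 similar
  -> R1 @ bar 5 tick 0 v(0, 2): D3/D4 P8 -> E3/E4 P8 similar
  -> R1 @ bar 5 tick 0 v(0, 3): D3/D4 P8 -> E3/E4 P8 similar
  -> R1 @ bar 5 tick 0 v(2, 3): D4/D4 P1 -> E4/E4 P1 similar
  -> R8 @ bar 5 tick 0 v(0, 2): penult P8 not 3rd/6th
  -> R8 @ bar 5 tick 0 v(0, 3): penult P8 not 3rd/6th
  -> R1 @ bar 6 tick 0 v(2, 3): E4/E4 P1 -> F4/F4 P1 similar
  -> R6 @ bar 6 tick 3 v(0, 2): closes on m3
  -> R6 @ bar 6 tick 3 v(0, 3): closes on m3

(0, 0, R5, (0, 2))
(0, 0, R5, (0, 3))
(1, 0, R2, (0, 1))
(1, 0, R2, (0, 2))
(1, 0, R3, (2, 3))
(1, 0, R4, (0, 3))
(1, 0, R7, (3,))
(1, 1, R3, (2, 3))
(1, 2, R3, (2, 3))
(1, 3, R3, (2, 3))
(2, 0, R1, (0, 2))
(2, 0, R2, (0, 3))
(2, 0, R2, (2, 3))
(3, 0, R1, (0, 3))
(3, 0, R4, (0, 2))
(4, 0, R1, (0, 3))
(4, 0, R2, (0, 2))
(4, 0, R2, (2, 3))
(5, 0, R1, (0, 2))
(5, 0, R1, (0, 3))
(5, 0, R1, (2, 3))
(5, 0, R8, (0, 2))
(5, 0, R8, (0, 3))
(6, 0, R1, (2, 3))
(6, 3, R6, (0, 2))
(6, 3, R6, (0, 3))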